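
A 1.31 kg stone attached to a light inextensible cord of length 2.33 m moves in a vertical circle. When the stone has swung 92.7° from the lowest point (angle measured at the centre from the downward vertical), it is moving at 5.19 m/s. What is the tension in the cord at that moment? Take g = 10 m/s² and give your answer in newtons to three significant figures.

14.5 N

Take the radial direction toward the centre of the circle as positive. The component of the weight along the string toward the centre is −mg cos φ (φ measured from the bottom), so Newton's second law along the string gives T − mg cos φ = m v²/r.
cos 92.7° = -0.04711, so T = m(v²/r + g cos φ) = 1.31 × ((5.19)²/2.33 + 10.0 × -0.04711) = 1.31 × (11.56 + (-0.4711)) = 1.31 × 11.09 = 14.53 N.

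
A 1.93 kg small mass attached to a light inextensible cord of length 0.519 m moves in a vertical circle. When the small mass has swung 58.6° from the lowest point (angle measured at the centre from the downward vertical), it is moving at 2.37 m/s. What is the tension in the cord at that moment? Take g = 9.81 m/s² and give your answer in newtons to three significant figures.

30.8 N

Take the radial direction toward the centre of the circle as positive. The component of the weight along the string toward the centre is −mg cos φ (φ measured from the bottom), so Newton's second law along the string gives T − mg cos φ = m v²/r.
cos 58.6° = 0.5210, so T = m(v²/r + g cos φ) = 1.93 × ((2.37)²/0.519 + 9.81 × 0.5210) = 1.93 × (10.82 + (5.111)) = 1.93 × 15.93 = 30.75 N.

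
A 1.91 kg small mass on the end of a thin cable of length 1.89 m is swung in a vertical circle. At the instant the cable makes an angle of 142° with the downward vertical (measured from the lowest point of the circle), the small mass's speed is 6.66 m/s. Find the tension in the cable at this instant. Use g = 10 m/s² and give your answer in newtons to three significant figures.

Take the radial direction toward the centre of the circle as positive. The component of the weight along the string toward the centre is −mg cos φ (φ measured from the bottom), so Newton's second law along the string gives T − mg cos φ = m v²/r.
cos 142° = -0.7880, so T = m(v²/r + g cos φ) = 1.91 × ((6.66)²/1.89 + 10.0 × -0.7880) = 1.91 × (23.47 + (-7.880)) = 1.91 × 15.59 = 29.77 N.

29.8 N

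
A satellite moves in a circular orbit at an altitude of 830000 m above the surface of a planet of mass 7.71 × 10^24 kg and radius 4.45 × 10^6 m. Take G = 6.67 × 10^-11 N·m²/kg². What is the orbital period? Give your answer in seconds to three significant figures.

r = R + h = 4.45 × 10^6 + 830000 = 5.280 × 10^6 m. Gravity provides the centripetal force: G M m / r² = m v² / r ⇒ v = √(GM/r) = 9869 m/s.
T = 2πr/v = 2π × 5.280 × 10^6 / 9869 = 3362 s.

3360 s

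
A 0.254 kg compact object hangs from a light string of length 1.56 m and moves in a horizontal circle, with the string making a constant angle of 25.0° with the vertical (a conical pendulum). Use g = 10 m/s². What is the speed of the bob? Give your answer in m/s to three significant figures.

The radius of the circle is r = L sinθ = 1.56 × sin 25.0° = 0.6593 m.
Horizontally T sinθ = mv²/r and vertically T cosθ = mg, so tanθ = v²/(rg).
v = √(r g tanθ) = √(0.6593 × 10.0 × 0.4663) = √3.074 = 1.753 m/s.

1.75 m/s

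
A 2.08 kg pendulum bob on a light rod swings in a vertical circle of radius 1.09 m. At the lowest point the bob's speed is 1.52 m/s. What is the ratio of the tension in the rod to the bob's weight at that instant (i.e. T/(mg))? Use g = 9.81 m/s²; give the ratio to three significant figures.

1.22

At the bottom, T − mg = mv²/r, so T = m(v²/r + g) and T/(mg) = v²/(rg) + 1 = (1.52)²/(1.09 × 9.81) + 1 = 0.2161 + 1 = 1.216.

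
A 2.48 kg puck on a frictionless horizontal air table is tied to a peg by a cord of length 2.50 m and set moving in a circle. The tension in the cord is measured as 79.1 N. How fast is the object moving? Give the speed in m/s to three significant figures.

8.93 m/s

T = m v²/r ⇒ v = √(T r / m) = √(79.1 × 2.50 / 2.48) = √79.74 = 8.930 m/s.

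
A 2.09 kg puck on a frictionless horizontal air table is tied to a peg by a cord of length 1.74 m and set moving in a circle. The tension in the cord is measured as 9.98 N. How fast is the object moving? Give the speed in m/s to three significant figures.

2.88 m/s

T = m v²/r ⇒ v = √(T r / m) = √(9.98 × 1.74 / 2.09) = √8.309 = 2.882 m/s.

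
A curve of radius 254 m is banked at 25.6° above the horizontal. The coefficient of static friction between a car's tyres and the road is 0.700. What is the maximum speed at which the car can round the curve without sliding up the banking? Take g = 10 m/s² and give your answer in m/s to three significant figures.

At the maximum speed, friction acts down the slope at its limiting value f = μN. Radially (horizontal, toward centre): N sinθ + μN cosθ = mv²/r. Vertically: N cosθ − μN sinθ = mg.
Dividing: v² = r g (sinθ + μcosθ)/(cosθ − μsinθ).
sinθ + μcosθ = 0.4321 + 0.700×0.9018 = 1.063; cosθ − μsinθ = 0.9018 − 0.700×0.4321 = 0.5994.
v² = 254 × 10.0 × 1.063/0.5994 = 4506 m²/s², so v = 67.13 m/s.

67.1 m/s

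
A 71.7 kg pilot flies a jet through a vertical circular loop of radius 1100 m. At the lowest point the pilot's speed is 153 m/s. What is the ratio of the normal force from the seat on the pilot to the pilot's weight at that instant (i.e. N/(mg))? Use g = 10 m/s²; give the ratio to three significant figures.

At the bottom, N − mg = mv²/r, so N = m(v²/r + g) and N/(mg) = v²/(rg) + 1 = (153)²/(1100 × 10.0) + 1 = 2.128 + 1 = 3.128.

3.13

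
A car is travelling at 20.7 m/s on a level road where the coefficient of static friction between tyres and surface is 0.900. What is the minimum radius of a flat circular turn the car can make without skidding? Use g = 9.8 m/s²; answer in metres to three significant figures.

48.6 m

At the limit, μ_s m g = m v²/r, so r_min = v²/(μ_s g) = (20.7)²/(0.900 × 9.8) = 428.5/8.820 = 48.58 m.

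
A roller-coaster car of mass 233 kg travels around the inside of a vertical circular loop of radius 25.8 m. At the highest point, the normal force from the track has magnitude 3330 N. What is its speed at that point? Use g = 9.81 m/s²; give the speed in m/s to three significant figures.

24.9 m/s

At the top, N + mg = mv²/r, so v = √(r(N/m + g)) = √(25.8 × (3330/233 + 9.81)) = √(25.8 × 24.10) = √621.8 = 24.94 m/s.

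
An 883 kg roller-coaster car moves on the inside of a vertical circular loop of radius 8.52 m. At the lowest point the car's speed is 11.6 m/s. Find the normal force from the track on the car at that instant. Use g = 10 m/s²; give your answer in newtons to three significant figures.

At the lowest point, N points up (toward the centre) and the weight mg points down (away from the centre), so the net inward force is N − mg = mv²/r.
N = m(v²/r + g) = 883 × ((11.6)²/8.52 + 10.0) = 883 × (15.79 + 10.0) = 883 × 25.79 = 22780 N.

22800 N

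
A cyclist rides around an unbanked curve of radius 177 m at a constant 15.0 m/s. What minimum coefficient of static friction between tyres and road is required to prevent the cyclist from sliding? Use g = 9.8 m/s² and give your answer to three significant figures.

Friction provides the centripetal force: μ_s m g = m v²/r, so μ_s = v²/(g r) = (15.00)²/(9.8 × 177) = 225.0/1735 = 0.1297.

0.130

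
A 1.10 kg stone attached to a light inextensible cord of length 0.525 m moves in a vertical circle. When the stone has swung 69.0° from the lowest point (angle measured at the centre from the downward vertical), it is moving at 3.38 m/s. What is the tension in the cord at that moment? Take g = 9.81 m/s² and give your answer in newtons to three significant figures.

Take the radial direction toward the centre of the circle as positive. The component of the weight along the string toward the centre is −mg cos φ (φ measured from the bottom), so Newton's second law along the string gives T − mg cos φ = m v²/r.
cos 69.0° = 0.3584, so T = m(v²/r + g cos φ) = 1.10 × ((3.38)²/0.525 + 9.81 × 0.3584) = 1.10 × (21.76 + (3.516)) = 1.10 × 25.28 = 27.80 N.

27.8 N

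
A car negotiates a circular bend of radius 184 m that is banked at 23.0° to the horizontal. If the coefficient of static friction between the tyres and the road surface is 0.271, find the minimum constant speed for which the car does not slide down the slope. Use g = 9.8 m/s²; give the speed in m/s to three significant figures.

At the minimum speed, friction acts up the slope at its limiting value f = μN. Radially (horizontal, toward centre): N sinθ − μN cosθ = mv²/r. Vertically: N cosθ + μN sinθ = mg.
Dividing: v² = r g (sinθ − μcosθ)/(cosθ + μsinθ).
sinθ − μcosθ = 0.3907 − 0.271×0.9205 = 0.1413; cosθ + μsinθ = 0.9205 + 0.271×0.3907 = 1.026.
v² = 184 × 9.8 × 0.1413/1.026 = 248.2 m²/s², so v = 15.75 m/s.

15.8 m/s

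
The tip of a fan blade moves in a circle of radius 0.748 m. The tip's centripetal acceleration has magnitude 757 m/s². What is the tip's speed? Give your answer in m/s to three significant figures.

a_c = v²/r ⇒ v = √(a_c · r) = √(757 × 0.748) = √566.2 = 23.80 m/s.

23.8 m/s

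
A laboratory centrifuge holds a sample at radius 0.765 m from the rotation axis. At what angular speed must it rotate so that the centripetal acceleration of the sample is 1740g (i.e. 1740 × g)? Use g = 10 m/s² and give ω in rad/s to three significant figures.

151 rad/s

Centripetal acceleration a_c = ω²r. Setting ω²r = 1740g:
ω = √(1740g / r) = √(1740 × 10.0 / 0.765) = √22750 = 150.8 rad/s.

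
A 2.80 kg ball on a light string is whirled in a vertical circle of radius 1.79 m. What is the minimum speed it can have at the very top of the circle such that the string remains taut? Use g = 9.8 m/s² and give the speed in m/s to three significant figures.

At the highest point the centre is directly below, so both the weight and T act inward: T + mg = mv²/r.
At minimum speed T → 0, so mg = mv_min²/r ⇒ v_min = √(g r) = √(9.8 × 1.79) = 4.188 m/s.

4.19 m/s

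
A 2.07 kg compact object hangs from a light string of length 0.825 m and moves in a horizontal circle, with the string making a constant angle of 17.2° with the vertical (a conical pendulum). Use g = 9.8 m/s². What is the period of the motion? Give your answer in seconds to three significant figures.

1.78 s

r = L sinθ = 0.2440 m. From T sinθ = mω²r and T cosθ = mg: tanθ = ω²r/g, so ω² = g tanθ / r = g/(L cosθ).
ω = √(g/(L cosθ)) = √(9.8/(0.825 × 0.9553)) = √12.43 = 3.526 rad/s.
Period = 2π/ω = 1.782 s.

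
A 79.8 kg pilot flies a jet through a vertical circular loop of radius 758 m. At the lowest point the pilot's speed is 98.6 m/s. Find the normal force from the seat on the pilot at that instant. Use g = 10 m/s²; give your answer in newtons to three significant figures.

1820 N

At the lowest point, N points up (toward the centre) and the weight mg points down (away from the centre), so the net inward force is N − mg = mv²/r.
N = m(v²/r + g) = 79.8 × ((98.6)²/758 + 10.0) = 79.8 × (12.83 + 10.0) = 79.8 × 22.83 = 1821 N.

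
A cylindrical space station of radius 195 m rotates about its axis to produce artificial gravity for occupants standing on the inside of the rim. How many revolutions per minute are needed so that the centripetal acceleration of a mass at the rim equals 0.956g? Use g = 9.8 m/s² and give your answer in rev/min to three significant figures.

Require ω²r = 0.956g, so ω = √(0.956 × 9.8/195) = 0.2192 rad/s.
In rev/min: ω × 60/(2π) = 0.2192 × 60/(2π) = 2.093 rev/min.

2.09 rev/min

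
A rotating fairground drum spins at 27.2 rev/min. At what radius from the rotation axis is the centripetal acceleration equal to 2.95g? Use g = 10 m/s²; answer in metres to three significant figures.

ω = 27.2 rev/min × 2π/60 = 2.848 rad/s.
a_c = ω²r = 2.95g ⇒ r = 2.95 × 10.0 / (2.848)² = 29.50/8.113 = 3.636 m.

3.64 m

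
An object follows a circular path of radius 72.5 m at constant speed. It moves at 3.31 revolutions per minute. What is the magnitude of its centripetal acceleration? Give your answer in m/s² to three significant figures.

8.71 m/s²

ω = 3.31 rev/min × 2π/60 = 0.3466 rad/s, so v = ωr = 0.3466 × 72.5 = 25.13 m/s.
a_c = v²/r = (25.13)²/72.5 = 631.5/72.5 = 8.711 m/s².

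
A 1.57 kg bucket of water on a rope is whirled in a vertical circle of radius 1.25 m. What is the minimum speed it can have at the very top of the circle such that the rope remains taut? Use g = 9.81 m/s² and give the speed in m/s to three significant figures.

3.50 m/s

At the highest point the centre is directly below, so both the weight and T act inward: T + mg = mv²/r.
At minimum speed T → 0, so mg = mv_min²/r ⇒ v_min = √(g r) = √(9.81 × 1.25) = 3.502 m/s.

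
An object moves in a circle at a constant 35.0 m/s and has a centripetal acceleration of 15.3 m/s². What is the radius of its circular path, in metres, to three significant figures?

a_c = v²/r ⇒ r = v²/a_c = (35.0)²/15.3 = 1225/15.3 = 80.07 m.

80.1 m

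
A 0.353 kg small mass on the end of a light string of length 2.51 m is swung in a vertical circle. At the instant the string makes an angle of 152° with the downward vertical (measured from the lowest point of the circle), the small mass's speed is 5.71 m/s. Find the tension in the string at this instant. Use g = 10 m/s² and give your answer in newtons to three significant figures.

Take the radial direction toward the centre of the circle as positive. The component of the weight along the string toward the centre is −mg cos φ (φ measured from the bottom), so Newton's second law along the string gives T − mg cos φ = m v²/r.
cos 152° = -0.8829, so T = m(v²/r + g cos φ) = 0.353 × ((5.71)²/2.51 + 10.0 × -0.8829) = 0.353 × (12.99 + (-8.829)) = 0.353 × 4.160 = 1.469 N.

1.47 N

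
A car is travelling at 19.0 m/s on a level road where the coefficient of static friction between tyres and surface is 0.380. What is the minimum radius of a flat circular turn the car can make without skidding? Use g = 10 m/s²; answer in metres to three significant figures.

At the limit, μ_s m g = m v²/r, so r_min = v²/(μ_s g) = (19.0)²/(0.380 × 10.0) = 361.0/3.800 = 95.00 m.

95.0 m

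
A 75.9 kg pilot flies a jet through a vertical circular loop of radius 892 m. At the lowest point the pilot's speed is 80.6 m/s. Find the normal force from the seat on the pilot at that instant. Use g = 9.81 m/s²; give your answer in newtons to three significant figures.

At the lowest point, N points up (toward the centre) and the weight mg points down (away from the centre), so the net inward force is N − mg = mv²/r.
N = m(v²/r + g) = 75.9 × ((80.6)²/892 + 9.81) = 75.9 × (7.283 + 9.81) = 75.9 × 17.09 = 1297 N.

1300 N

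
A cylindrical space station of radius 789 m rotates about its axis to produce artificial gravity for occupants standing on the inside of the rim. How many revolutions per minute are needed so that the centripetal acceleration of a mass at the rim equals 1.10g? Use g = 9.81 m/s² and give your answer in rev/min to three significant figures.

1.12 rev/min

Require ω²r = 1.10g, so ω = √(1.10 × 9.81/789) = 0.1169 rad/s.
In rev/min: ω × 60/(2π) = 0.1169 × 60/(2π) = 1.117 rev/min.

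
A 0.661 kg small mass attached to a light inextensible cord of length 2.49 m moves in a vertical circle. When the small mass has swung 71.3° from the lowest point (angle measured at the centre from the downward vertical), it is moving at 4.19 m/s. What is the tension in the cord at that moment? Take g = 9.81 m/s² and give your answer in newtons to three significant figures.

6.74 N

Take the radial direction toward the centre of the circle as positive. The component of the weight along the string toward the centre is −mg cos φ (φ measured from the bottom), so Newton's second law along the string gives T − mg cos φ = m v²/r.
cos 71.3° = 0.3206, so T = m(v²/r + g cos φ) = 0.661 × ((4.19)²/2.49 + 9.81 × 0.3206) = 0.661 × (7.051 + (3.145)) = 0.661 × 10.20 = 6.739 N.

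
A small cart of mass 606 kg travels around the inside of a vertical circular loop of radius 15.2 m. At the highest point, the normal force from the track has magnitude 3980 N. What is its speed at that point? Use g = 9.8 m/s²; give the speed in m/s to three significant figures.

15.8 m/s

At the top, N + mg = mv²/r, so v = √(r(N/m + g)) = √(15.2 × (3980/606 + 9.8)) = √(15.2 × 16.37) = √248.8 = 15.77 m/s.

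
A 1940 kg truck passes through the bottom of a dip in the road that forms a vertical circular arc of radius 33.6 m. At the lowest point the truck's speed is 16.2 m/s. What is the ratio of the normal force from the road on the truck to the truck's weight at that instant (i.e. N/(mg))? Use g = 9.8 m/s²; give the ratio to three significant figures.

At the bottom, N − mg = mv²/r, so N = m(v²/r + g) and N/(mg) = v²/(rg) + 1 = (16.2)²/(33.6 × 9.8) + 1 = 0.7970 + 1 = 1.797.

1.80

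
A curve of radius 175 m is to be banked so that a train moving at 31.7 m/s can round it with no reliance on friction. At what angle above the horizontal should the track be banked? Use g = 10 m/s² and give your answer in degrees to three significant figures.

29.9°

With no friction, the horizontal component of the normal force provides the centripetal force: N sinθ = mv²/r, while N cosθ = mg vertically.
Dividing: tanθ = v²/(r g) = (31.7)²/(175 × 10.0) = 1005/1750 = 0.5742.
θ = arctan(0.5742) = 29.87°.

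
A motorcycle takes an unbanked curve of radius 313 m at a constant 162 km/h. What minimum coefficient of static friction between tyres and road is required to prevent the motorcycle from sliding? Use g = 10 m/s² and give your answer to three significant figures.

v = 162/3.6 = 45.00 m/s.
Friction provides the centripetal force: μ_s m g = m v²/r, so μ_s = v²/(g r) = (45.00)²/(10.0 × 313) = 2025/3130 = 0.6470.

0.647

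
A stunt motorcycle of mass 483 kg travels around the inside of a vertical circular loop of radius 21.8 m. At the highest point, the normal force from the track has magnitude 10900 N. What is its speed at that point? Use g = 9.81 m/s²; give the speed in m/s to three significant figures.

26.6 m/s

At the top, N + mg = mv²/r, so v = √(r(N/m + g)) = √(21.8 × (10900/483 + 9.81)) = √(21.8 × 32.38) = √705.8 = 26.57 m/s.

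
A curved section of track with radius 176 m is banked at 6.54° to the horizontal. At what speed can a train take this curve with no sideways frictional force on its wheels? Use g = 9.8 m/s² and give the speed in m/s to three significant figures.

14.1 m/s

On a frictionless banked curve, N sinθ = mv²/r and N cosθ = mg, so tanθ = v²/(rg).
v = √(r g tanθ) = √(176 × 9.8 × tan 6.54°) = √(176 × 9.8 × 0.1146) = √197.7 = 14.06 m/s.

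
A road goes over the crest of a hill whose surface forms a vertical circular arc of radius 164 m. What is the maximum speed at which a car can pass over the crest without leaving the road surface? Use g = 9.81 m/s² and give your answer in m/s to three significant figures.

40.1 m/s

At the crest the centre of the circle is below the car, so the net downward (centripetal) force is mg − N = mv²/r.
The car leaves the road when N → 0, giving v_max = √(g r) = √(9.81 × 164) = 40.11 m/s.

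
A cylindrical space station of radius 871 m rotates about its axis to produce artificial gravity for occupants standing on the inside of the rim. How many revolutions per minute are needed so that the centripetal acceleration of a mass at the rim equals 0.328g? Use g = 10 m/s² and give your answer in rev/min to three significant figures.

0.586 rev/min

Require ω²r = 0.328g, so ω = √(0.328 × 10.0/871) = 0.06137 rad/s.
In rev/min: ω × 60/(2π) = 0.06137 × 60/(2π) = 0.5860 rev/min.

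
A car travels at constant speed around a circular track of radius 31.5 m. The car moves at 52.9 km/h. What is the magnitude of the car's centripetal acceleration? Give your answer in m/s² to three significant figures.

v = 52.9 km/h = 52.9/3.6 = 14.69 m/s.
a_c = v²/r = (14.69)²/31.5 = 215.9/31.5 = 6.855 m/s².

6.85 m/s²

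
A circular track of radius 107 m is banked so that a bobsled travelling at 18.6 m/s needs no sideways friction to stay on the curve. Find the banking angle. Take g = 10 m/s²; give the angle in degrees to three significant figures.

17.9°

With no friction, the horizontal component of the normal force provides the centripetal force: N sinθ = mv²/r, while N cosθ = mg vertically.
Dividing: tanθ = v²/(r g) = (18.6)²/(107 × 10.0) = 346.0/1070 = 0.3233.
θ = arctan(0.3233) = 17.92°.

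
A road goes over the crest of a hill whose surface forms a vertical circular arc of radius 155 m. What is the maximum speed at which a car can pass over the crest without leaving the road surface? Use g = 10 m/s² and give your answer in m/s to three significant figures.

39.4 m/s

At the crest the centre of the circle is below the car, so the net downward (centripetal) force is mg − N = mv²/r.
The car leaves the road when N → 0, giving v_max = √(g r) = √(10.0 × 155) = 39.37 m/s.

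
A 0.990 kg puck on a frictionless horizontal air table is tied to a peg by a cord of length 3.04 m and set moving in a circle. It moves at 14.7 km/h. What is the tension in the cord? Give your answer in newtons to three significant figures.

5.43 N

v = 14.7 km/h = 14.7/3.6 = 4.083 m/s.
The tension is the only horizontal force, so it supplies the full centripetal force: T = m v²/r = 0.990 × (4.083)²/3.04 = 0.990 × 16.67/3.04 = 5.430 N.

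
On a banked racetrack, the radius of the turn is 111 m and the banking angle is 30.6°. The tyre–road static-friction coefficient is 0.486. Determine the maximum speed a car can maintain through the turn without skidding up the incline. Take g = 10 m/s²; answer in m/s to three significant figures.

At the maximum speed, friction acts down the slope at its limiting value f = μN. Radially (horizontal, toward centre): N sinθ + μN cosθ = mv²/r. Vertically: N cosθ − μN sinθ = mg.
Dividing: v² = r g (sinθ + μcosθ)/(cosθ − μsinθ).
sinθ + μcosθ = 0.5090 + 0.486×0.8607 = 0.9274; cosθ − μsinθ = 0.8607 − 0.486×0.5090 = 0.6133.
v² = 111 × 10.0 × 0.9274/0.6133 = 1678 m²/s², so v = 40.97 m/s.

41.0 m/s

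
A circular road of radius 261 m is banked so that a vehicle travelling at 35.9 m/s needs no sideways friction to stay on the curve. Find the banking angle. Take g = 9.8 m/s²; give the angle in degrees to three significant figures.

For a frictionless banked turn: horizontally N sinθ = mv²/r and vertically N cosθ = mg.
Dividing: tanθ = v²/(r g) = (35.9)²/(261 × 9.8) = 1289/2558 = 0.5039.
θ = arctan(0.5039) = 26.74°.

26.7°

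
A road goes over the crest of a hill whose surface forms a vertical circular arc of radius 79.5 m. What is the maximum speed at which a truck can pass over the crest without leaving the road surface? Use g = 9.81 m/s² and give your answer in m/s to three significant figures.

At the crest the centre of the circle is below the truck, so the net downward (centripetal) force is mg − N = mv²/r.
The truck leaves the road when N → 0, giving v_max = √(g r) = √(9.81 × 79.5) = 27.93 m/s.

27.9 m/s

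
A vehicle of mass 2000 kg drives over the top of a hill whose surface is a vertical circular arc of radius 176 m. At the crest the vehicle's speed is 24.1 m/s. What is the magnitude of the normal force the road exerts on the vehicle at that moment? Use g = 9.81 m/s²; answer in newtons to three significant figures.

At the crest the centripetal acceleration points downward (toward the centre of the arc), so mg − N = mv²/r.
N = m(g − v²/r) = 2000 × (9.81 − (24.1)²/176) = 2000 × (9.81 − 3.300) = 2000 × 6.510 = 13020 N.

13000 N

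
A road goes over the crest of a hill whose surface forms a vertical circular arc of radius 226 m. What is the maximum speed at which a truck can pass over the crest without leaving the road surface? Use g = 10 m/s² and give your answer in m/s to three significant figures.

At the crest the centre of the circle is below the truck, so the net downward (centripetal) force is mg − N = mv²/r.
The truck leaves the road when N → 0, giving v_max = √(g r) = √(10.0 × 226) = 47.54 m/s.

47.5 m/s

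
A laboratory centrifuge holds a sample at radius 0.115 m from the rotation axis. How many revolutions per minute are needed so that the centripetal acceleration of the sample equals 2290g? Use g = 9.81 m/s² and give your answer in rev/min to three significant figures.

4220 rev/min

Require ω²r = 2290g, so ω = √(2290 × 9.81/0.115) = 442.0 rad/s.
In rev/min: ω × 60/(2π) = 442.0 × 60/(2π) = 4221 rev/min.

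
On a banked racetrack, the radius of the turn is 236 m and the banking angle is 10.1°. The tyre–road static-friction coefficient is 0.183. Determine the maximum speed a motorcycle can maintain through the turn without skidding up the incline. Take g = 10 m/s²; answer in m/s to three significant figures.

At the maximum speed, friction acts down the slope at its limiting value f = μN. Radially (horizontal, toward centre): N sinθ + μN cosθ = mv²/r. Vertically: N cosθ − μN sinθ = mg.
Dividing: v² = r g (sinθ + μcosθ)/(cosθ − μsinθ).
sinθ + μcosθ = 0.1754 + 0.183×0.9845 = 0.3555; cosθ − μsinθ = 0.9845 − 0.183×0.1754 = 0.9524.
v² = 236 × 10.0 × 0.3555/0.9524 = 881.0 m²/s², so v = 29.68 m/s.

29.7 m/s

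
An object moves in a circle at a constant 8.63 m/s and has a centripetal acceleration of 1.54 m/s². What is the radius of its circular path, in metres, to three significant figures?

48.4 m

a_c = v²/r ⇒ r = v²/a_c = (8.63)²/1.54 = 74.48/1.54 = 48.36 m.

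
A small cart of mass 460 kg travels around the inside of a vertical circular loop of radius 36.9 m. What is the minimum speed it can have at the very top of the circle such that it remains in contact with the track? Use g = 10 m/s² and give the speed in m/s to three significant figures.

At the top, both weight mg and N point toward the centre: N + mg = mv²/r.
At minimum speed N → 0, so mg = mv_min²/r ⇒ v_min = √(g r) = √(10.0 × 36.9) = 19.21 m/s.

19.2 m/s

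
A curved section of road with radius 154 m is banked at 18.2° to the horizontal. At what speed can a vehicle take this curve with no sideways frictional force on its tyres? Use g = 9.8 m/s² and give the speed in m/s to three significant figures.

22.3 m/s

On a frictionless banked curve, N sinθ = mv²/r and N cosθ = mg, so tanθ = v²/(rg).
v = √(r g tanθ) = √(154 × 9.8 × tan 18.2°) = √(154 × 9.8 × 0.3288) = √496.2 = 22.28 m/s.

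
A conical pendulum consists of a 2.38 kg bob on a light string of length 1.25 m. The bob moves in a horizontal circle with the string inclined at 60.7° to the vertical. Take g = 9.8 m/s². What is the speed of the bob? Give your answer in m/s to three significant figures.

4.36 m/s

The radius of the circle is r = L sinθ = 1.25 × sin 60.7° = 1.090 m.
Horizontally T sinθ = mv²/r and vertically T cosθ = mg, so tanθ = v²/(rg).
v = √(r g tanθ) = √(1.090 × 9.8 × 1.782) = √19.04 = 4.363 m/s.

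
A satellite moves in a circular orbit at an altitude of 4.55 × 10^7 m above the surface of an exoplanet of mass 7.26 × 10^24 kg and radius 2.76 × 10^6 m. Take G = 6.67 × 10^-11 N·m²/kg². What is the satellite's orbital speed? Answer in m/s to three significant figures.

Orbital radius r = R + h = 2.76 × 10^6 + 4.55 × 10^7 = 4.826 × 10^7 m.
Gravity supplies the centripetal force: G M m / r² = m v² / r, so v = √(GM/r).
v = √(6.67 × 10^-11 × 7.26 × 10^24 / 4.826 × 10^7) = √(1.003 × 10^7) = 3168 m/s.

3170 m/s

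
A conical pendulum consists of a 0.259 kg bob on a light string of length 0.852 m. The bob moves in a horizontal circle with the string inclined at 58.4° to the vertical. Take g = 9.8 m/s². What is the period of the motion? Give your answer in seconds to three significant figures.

1.34 s

r = L sinθ = 0.7257 m. From T sinθ = mω²r and T cosθ = mg: tanθ = ω²r/g, so ω² = g tanθ / r = g/(L cosθ).
ω = √(g/(L cosθ)) = √(9.8/(0.852 × 0.5240)) = √21.95 = 4.685 rad/s.
Period = 2π/ω = 1.341 s.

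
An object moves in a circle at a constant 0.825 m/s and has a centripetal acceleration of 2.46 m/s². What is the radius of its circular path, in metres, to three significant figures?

0.277 m

a_c = v²/r ⇒ r = v²/a_c = (0.825)²/2.46 = 0.6806/2.46 = 0.2767 m.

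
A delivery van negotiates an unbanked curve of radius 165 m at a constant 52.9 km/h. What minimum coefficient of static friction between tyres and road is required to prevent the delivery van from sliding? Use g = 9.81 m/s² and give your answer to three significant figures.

0.133

v = 52.9/3.6 = 14.69 m/s.
Friction provides the centripetal force: μ_s m g = m v²/r, so μ_s = v²/(g r) = (14.69)²/(9.81 × 165) = 215.9/1619 = 0.1334.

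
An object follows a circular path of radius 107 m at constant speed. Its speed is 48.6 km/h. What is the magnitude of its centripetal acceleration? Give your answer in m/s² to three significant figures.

v = 48.6 km/h = 48.6/3.6 = 13.50 m/s.
a_c = v²/r = (13.50)²/107 = 182.2/107 = 1.703 m/s².

1.70 m/s²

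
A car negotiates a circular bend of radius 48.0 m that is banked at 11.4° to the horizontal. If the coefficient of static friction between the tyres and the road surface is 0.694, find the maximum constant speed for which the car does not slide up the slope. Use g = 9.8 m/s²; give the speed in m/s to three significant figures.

At the maximum speed, friction acts down the slope at its limiting value f = μN. Radially (horizontal, toward centre): N sinθ + μN cosθ = mv²/r. Vertically: N cosθ − μN sinθ = mg.
Dividing: v² = r g (sinθ + μcosθ)/(cosθ − μsinθ).
sinθ + μcosθ = 0.1977 + 0.694×0.9803 = 0.8780; cosθ − μsinθ = 0.9803 − 0.694×0.1977 = 0.8431.
v² = 48.0 × 9.8 × 0.8780/0.8431 = 489.9 m²/s², so v = 22.13 m/s.

22.1 m/s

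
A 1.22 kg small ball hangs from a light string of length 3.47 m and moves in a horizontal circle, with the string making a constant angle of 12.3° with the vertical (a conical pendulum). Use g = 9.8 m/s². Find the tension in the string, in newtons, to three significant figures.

Vertically the bob has no acceleration, so T cosθ = mg.
T = mg/cosθ = 1.22 × 9.8 / cos 12.3° = 11.96/0.9770 = 12.24 N.

12.2 N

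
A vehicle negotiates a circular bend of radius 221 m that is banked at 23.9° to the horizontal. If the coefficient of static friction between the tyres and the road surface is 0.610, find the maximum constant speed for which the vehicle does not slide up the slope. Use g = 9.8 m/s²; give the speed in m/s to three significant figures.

At the maximum speed, friction acts down the slope at its limiting value f = μN. Radially (horizontal, toward centre): N sinθ + μN cosθ = mv²/r. Vertically: N cosθ − μN sinθ = mg.
Dividing: v² = r g (sinθ + μcosθ)/(cosθ − μsinθ).
sinθ + μcosθ = 0.4051 + 0.610×0.9143 = 0.9628; cosθ − μsinθ = 0.9143 − 0.610×0.4051 = 0.6671.
v² = 221 × 9.8 × 0.9628/0.6671 = 3126 m²/s², so v = 55.91 m/s.

55.9 m/s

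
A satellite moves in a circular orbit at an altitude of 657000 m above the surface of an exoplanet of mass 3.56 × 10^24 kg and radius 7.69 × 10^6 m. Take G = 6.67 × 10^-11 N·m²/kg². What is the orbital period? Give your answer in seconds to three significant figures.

r = R + h = 7.69 × 10^6 + 657000 = 8.347 × 10^6 m. Gravity provides the centripetal force: G M m / r² = m v² / r ⇒ v = √(GM/r) = 5334 m/s.
T = 2πr/v = 2π × 8.347 × 10^6 / 5334 = 9833 s.

9830 s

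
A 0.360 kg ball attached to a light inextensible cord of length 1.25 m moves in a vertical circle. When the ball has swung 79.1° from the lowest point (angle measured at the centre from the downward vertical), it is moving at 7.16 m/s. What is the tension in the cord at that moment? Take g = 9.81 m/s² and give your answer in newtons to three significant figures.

Take the radial direction toward the centre of the circle as positive. The component of the weight along the string toward the centre is −mg cos φ (φ measured from the bottom), so Newton's second law along the string gives T − mg cos φ = m v²/r.
cos 79.1° = 0.1891, so T = m(v²/r + g cos φ) = 0.360 × ((7.16)²/1.25 + 9.81 × 0.1891) = 0.360 × (41.01 + (1.855)) = 0.360 × 42.87 = 15.43 N.

15.4 N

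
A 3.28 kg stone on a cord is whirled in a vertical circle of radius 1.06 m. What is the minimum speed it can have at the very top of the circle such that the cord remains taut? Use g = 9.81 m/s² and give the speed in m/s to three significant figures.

3.22 m/s

At the top, both weight mg and T point toward the centre: T + mg = mv²/r.
At minimum speed T → 0, so mg = mv_min²/r ⇒ v_min = √(g r) = √(9.81 × 1.06) = 3.225 m/s.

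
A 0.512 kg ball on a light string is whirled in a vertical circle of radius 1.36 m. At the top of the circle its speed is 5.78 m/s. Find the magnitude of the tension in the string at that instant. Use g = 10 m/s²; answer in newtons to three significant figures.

7.46 N

At the top, both T and the weight mg point inward (toward the centre), so T + mg = mv²/r.
T = m(v²/r − g) = 0.512 × ((5.78)²/1.36 − 10.0) = 0.512 × (24.56 − 10.0) = 0.512 × 14.56 = 7.457 N.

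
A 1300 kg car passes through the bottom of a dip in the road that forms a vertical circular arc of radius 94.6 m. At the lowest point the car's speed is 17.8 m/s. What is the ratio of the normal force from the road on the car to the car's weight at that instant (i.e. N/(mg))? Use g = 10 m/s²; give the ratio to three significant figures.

At the bottom, N − mg = mv²/r, so N = m(v²/r + g) and N/(mg) = v²/(rg) + 1 = (17.8)²/(94.6 × 10.0) + 1 = 0.3349 + 1 = 1.335.

1.33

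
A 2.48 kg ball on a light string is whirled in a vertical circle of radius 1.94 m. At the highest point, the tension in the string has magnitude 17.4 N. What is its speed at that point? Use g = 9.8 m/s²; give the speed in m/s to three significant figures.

5.71 m/s

At the top, T + mg = mv²/r, so v = √(r(T/m + g)) = √(1.94 × (17.4/2.48 + 9.8)) = √(1.94 × 16.82) = √32.62 = 5.712 m/s.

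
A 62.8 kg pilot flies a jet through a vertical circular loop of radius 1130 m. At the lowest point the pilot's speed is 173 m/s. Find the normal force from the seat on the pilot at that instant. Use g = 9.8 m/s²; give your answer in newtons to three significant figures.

2280 N

At the lowest point, N points up (toward the centre) and the weight mg points down (away from the centre), so the net inward force is N − mg = mv²/r.
N = m(v²/r + g) = 62.8 × ((173)²/1130 + 9.8) = 62.8 × (26.49 + 9.8) = 62.8 × 36.29 = 2279 N.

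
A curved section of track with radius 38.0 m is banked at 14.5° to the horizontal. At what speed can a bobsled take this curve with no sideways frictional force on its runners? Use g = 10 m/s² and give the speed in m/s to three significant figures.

9.91 m/s

On a frictionless banked curve, N sinθ = mv²/r and N cosθ = mg, so tanθ = v²/(rg).
v = √(r g tanθ) = √(38.0 × 10.0 × tan 14.5°) = √(38.0 × 10.0 × 0.2586) = √98.27 = 9.913 m/s.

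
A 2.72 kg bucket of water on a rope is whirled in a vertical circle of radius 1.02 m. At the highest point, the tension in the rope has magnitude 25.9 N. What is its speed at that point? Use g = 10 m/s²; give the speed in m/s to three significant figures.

At the top, T + mg = mv²/r, so v = √(r(T/m + g)) = √(1.02 × (25.9/2.72 + 10.0)) = √(1.02 × 19.52) = √19.91 = 4.462 m/s.

4.46 m/s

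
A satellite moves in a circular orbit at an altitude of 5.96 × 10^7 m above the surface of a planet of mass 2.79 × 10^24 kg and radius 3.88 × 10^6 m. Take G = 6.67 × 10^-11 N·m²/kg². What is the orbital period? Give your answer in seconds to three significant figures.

r = R + h = 3.88 × 10^6 + 5.96 × 10^7 = 6.348 × 10^7 m. Gravity provides the centripetal force: G M m / r² = m v² / r ⇒ v = √(GM/r) = 1712 m/s.
T = 2πr/v = 2π × 6.348 × 10^7 / 1712 = 233000 s.

233000 s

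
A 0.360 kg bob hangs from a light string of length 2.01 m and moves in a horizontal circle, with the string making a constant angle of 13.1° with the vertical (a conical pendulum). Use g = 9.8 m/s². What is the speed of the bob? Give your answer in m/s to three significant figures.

1.02 m/s

The radius of the circle is r = L sinθ = 2.01 × sin 13.1° = 0.4556 m.
Horizontally T sinθ = mv²/r and vertically T cosθ = mg, so tanθ = v²/(rg).
v = √(r g tanθ) = √(0.4556 × 9.8 × 0.2327) = √1.039 = 1.019 m/s.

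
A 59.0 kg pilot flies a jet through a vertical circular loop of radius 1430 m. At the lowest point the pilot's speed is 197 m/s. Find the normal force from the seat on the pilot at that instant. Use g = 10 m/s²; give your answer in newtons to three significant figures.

At the lowest point, N points up (toward the centre) and the weight mg points down (away from the centre), so the net inward force is N − mg = mv²/r.
N = m(v²/r + g) = 59.0 × ((197)²/1430 + 10.0) = 59.0 × (27.14 + 10.0) = 59.0 × 37.14 = 2191 N.

2190 N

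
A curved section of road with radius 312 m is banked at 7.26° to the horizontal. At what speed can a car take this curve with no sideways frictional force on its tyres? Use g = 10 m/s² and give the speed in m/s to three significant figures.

On a frictionless banked curve, N sinθ = mv²/r and N cosθ = mg, so tanθ = v²/(rg).
v = √(r g tanθ) = √(312 × 10.0 × tan 7.26°) = √(312 × 10.0 × 0.1274) = √397.5 = 19.94 m/s.

19.9 m/s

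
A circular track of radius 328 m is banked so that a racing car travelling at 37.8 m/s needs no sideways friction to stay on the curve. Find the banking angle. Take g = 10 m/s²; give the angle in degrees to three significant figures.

23.5°

With no friction, the horizontal component of the normal force provides the centripetal force: N sinθ = mv²/r, while N cosθ = mg vertically.
Dividing: tanθ = v²/(r g) = (37.8)²/(328 × 10.0) = 1429/3280 = 0.4356.
θ = arctan(0.4356) = 23.54°.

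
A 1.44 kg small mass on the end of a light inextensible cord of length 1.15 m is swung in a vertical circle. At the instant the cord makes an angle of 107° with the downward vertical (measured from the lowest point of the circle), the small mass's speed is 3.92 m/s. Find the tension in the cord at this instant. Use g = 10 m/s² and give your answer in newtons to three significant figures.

15.0 N

Take the radial direction toward the centre of the circle as positive. The component of the weight along the string toward the centre is −mg cos φ (φ measured from the bottom), so Newton's second law along the string gives T − mg cos φ = m v²/r.
cos 107° = -0.2924, so T = m(v²/r + g cos φ) = 1.44 × ((3.92)²/1.15 + 10.0 × -0.2924) = 1.44 × (13.36 + (-2.924)) = 1.44 × 10.44 = 15.03 N.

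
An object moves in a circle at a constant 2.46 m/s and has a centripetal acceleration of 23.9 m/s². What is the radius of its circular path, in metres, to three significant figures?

a_c = v²/r ⇒ r = v²/a_c = (2.46)²/23.9 = 6.052/23.9 = 0.2532 m.

0.253 m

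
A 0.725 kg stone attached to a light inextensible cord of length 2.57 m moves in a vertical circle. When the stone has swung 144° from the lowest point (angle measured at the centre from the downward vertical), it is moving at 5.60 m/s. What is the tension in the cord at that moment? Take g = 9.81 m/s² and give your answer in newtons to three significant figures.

3.09 N

Take the radial direction toward the centre of the circle as positive. The component of the weight along the string toward the centre is −mg cos φ (φ measured from the bottom), so Newton's second law along the string gives T − mg cos φ = m v²/r.
cos 144° = -0.8090, so T = m(v²/r + g cos φ) = 0.725 × ((5.60)²/2.57 + 9.81 × -0.8090) = 0.725 × (12.20 + (-7.936)) = 0.725 × 4.266 = 3.093 N.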